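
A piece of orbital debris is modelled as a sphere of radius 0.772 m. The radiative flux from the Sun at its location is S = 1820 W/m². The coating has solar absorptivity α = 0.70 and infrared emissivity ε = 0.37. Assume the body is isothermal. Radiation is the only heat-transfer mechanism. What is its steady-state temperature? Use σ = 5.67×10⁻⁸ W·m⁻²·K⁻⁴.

T ≈ 351 K

At equilibrium, absorbed power = emitted power.
Absorbing cross-section = πr² = 1.872 m²; emitting surface = 4πr² = 7.489 m² (ratio 4).
αS·A_cross = εσ·A_surf·T⁴  ⇒  T⁴ = αS/(ε·4σ).
T⁴ = 0.700·1820/(0.37·4·5.67×10⁻⁸) = 1.518×10¹⁰ K⁴.
T = (1.518×10¹⁰)^(1/4).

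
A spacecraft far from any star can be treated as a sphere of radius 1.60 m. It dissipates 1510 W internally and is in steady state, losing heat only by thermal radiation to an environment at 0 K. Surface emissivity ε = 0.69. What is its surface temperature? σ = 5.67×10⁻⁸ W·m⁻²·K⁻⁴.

Steady state: internal power = radiated power, P = εσA T⁴.
Radiating area A = 4πr² = 32.17 m².
T⁴ = P/(εσA) = 1510/(0.69·5.67×10⁻⁸·32.17) = 1.200×10⁹ K⁴.
T = (1.200×10⁹)^(1/4).

T ≈ 186 K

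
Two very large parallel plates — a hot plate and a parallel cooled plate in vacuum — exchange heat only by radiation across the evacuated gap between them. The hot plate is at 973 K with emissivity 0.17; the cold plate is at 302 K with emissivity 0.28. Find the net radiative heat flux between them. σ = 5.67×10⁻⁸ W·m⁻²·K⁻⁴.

For two infinite grey parallel plates, q = σ(T₁⁴ − T₂⁴)/(1/ε₁ + 1/ε₂ − 1).
T₁⁴ − T₂⁴ = 8.963×10¹¹ − 8.318×10⁹ = 8.880×10¹¹ K⁴.
1/ε₁ + 1/ε₂ − 1 = 5.882 + 3.571 − 1 = 8.454.
q = 5.67×10⁻⁸ × 8.880×10¹¹ / 8.454.

q ≈ 5960 W/m²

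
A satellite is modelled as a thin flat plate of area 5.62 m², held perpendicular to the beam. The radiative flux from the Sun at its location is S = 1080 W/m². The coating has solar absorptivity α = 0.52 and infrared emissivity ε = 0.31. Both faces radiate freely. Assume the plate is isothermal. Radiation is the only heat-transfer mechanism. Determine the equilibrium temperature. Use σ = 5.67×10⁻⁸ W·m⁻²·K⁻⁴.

At equilibrium, absorbed power = emitted power.
Absorbing cross-section = A = 5.620 m²; emitting surface = 2A = 11.24 m² (ratio 2).
αS·A_cross = εσ·A_surf·T⁴  ⇒  T⁴ = αS/(ε·2σ).
T⁴ = 0.520·1080/(0.31·2·5.67×10⁻⁸) = 1.598×10¹⁰ K⁴.
T = (1.598×10¹⁰)^(1/4).

T ≈ 356 K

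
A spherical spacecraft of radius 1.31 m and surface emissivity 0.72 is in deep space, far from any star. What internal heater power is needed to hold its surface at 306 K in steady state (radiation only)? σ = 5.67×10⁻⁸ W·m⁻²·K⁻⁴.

P ≈ 7720 W

P = εσ·4πr²·T⁴.
4πr² = 21.57 m²; T⁴ = 8.768×10⁹ K⁴.
P = 0.72·5.67×10⁻⁸·21.57·8.768×10⁹.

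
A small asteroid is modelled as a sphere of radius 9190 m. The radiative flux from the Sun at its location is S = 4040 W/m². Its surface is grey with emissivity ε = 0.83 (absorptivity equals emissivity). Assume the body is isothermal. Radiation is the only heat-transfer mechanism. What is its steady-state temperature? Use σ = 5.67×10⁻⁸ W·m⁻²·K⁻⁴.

T ≈ 365 K

At equilibrium, absorbed power = emitted power.
Absorbing cross-section = πr² = 2.653×10⁸ m²; emitting surface = 4πr² = 1.061×10⁹ m² (ratio 4).
εS·A_cross = εσ·A_surf·T⁴  ⇒  T⁴ = S/(4σ)   (ε cancels).
T⁴ = 4040/(4·5.67×10⁻⁸) = 1.781×10¹⁰ K⁴.
T = (1.781×10¹⁰)^(1/4).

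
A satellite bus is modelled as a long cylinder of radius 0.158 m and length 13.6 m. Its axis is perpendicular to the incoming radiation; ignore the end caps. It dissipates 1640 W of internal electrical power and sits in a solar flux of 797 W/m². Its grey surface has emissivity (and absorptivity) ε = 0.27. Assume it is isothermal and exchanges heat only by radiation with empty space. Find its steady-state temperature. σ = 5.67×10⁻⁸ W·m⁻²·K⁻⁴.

At steady state, absorbed solar power + internal power = radiated power.
Absorbed: α·S·A_cross = 0.27·797·4.298 = 924.8 W (cross-section 2rL).
Total input = 924.8 + 1640 = 2565 W.
Radiated: εσ·A_surf·T⁴ with A_surf = 2πrL = 13.50 m².
T⁴ = 2565/(0.27·5.67×10⁻⁸·13.50) = 1.241×10¹⁰ K⁴.

T ≈ 334 K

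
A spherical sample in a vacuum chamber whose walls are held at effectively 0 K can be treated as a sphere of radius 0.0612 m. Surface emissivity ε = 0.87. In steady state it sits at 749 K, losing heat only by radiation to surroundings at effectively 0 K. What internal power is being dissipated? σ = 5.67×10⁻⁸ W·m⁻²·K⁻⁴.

P ≈ 731 W

Steady state: P = εσA T⁴.
A = 4πr² = 0.04707 m²; T⁴ = (749)⁴ = 3.147×10¹¹ K⁴.
P = 0.87 × 5.67×10⁻⁸ × 0.04707 × 3.147×10¹¹.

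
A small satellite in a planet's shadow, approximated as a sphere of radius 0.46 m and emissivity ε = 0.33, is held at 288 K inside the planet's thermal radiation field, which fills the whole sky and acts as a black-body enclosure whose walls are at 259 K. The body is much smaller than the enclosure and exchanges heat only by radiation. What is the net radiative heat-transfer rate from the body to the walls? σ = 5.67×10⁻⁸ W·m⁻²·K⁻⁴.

P_net ≈ 118 W

For a small grey body in a large enclosure: P_net = εσA(T_body⁴ − T_wall⁴).
A = 4πr² = 2.659 m²; T_body⁴ − T_wall⁴ = 6.880×10⁹ − 4.500×10⁹ = 2.380×10⁹ K⁴.
|P_net| = 0.33·5.67×10⁻⁸·2.659·2.380×10⁹.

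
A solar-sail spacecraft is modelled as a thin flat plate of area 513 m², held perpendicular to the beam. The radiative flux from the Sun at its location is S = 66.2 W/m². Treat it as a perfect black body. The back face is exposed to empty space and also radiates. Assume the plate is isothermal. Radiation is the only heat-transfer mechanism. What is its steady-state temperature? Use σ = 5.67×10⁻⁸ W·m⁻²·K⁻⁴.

At equilibrium, absorbed power = emitted power.
Absorbing cross-section = A = 513.0 m²; emitting surface = 2A = 1026 m² (ratio 2).
S·A_cross = εσ·A_surf·T⁴  ⇒  T⁴ = S/(2σ).
T⁴ = 1.00·66.2/(2·5.67×10⁻⁸) = 5.838×10⁸ K⁴.
T = (5.838×10⁸)^(1/4).

T ≈ 155 K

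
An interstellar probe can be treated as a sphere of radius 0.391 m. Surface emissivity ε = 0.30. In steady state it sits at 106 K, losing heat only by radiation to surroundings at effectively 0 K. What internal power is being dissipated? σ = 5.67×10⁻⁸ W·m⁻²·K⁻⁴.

Steady state: P = εσA T⁴.
A = 4πr² = 1.921 m²; T⁴ = (106)⁴ = 1.262×10⁸ K⁴.
P = 0.30 × 5.67×10⁻⁸ × 1.921 × 1.262×10⁸.

P ≈ 4.13 W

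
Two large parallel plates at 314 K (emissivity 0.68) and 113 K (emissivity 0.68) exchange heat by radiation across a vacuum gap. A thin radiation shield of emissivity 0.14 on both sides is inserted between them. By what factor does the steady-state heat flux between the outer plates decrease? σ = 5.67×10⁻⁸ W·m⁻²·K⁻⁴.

factor ≈ 7.84

Without shield: q₀ = σΔ(T⁴)/(1/ε₁+1/ε₂−1) with denominator 1.941.
With shield the two gaps are in series; the resistances add: (1/ε₁+1/ε_s−1)+(1/ε_s+1/ε₂−1) = 7.613+7.613 = 15.23.
Heat-flux ratio q₀/q = 15.23/1.941.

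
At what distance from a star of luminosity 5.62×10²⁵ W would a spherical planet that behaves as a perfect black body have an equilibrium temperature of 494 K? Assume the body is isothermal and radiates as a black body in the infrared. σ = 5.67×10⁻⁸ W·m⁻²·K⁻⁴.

d ≈ 1.82×10¹⁰ m

For an isothermal black-emitting sphere, (1−a)S·πr² = σ·4πr²·T⁴ ⇒ S = 4σT⁴/(1−a).
S = 4·5.67×10⁻⁸·(494)⁴/1.00 = 13510 W/m².
Flux falls as S = L/(4πd²), so d = √(L/(4πS)) = √(5.62×10²⁵/(4π·13510)).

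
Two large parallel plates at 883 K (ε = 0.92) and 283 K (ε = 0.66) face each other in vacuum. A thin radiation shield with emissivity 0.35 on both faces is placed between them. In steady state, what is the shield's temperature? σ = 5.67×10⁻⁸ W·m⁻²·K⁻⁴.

In steady state the net flux on the hot side equals that on the cold side.
σ(T₁⁴−T_s⁴)/D₁ = σ(T_s⁴−T₂⁴)/D₂, with D₁ = 1/ε₁+1/ε_s−1 = 2.944, D₂ = 1/ε_s+1/ε₂−1 = 3.372.
Solve for T_s⁴: T_s⁴ = (D₂·T₁⁴ + D₁·T₂⁴)/(D₁+D₂) = 3.276×10¹¹ K⁴.

T_s ≈ 757 K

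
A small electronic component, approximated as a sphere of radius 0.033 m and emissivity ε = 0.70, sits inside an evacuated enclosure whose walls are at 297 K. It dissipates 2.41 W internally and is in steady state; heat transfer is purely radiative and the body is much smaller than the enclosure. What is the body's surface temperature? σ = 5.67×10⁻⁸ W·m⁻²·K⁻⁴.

T ≈ 332 K

For a small grey body in a large enclosure, net radiated power = εσA(T⁴ − T_w⁴).
Steady state: P = εσA(T⁴ − T_w⁴) with A = 4πr² = 0.01368 m².
T⁴ = P/(εσA) + T_w⁴ = 2.41/(0.70·5.67×10⁻⁸·0.01368) + (297)⁴
    = 4.437×10⁹ + 7.781×10⁹ = 1.222×10¹⁰ K⁴.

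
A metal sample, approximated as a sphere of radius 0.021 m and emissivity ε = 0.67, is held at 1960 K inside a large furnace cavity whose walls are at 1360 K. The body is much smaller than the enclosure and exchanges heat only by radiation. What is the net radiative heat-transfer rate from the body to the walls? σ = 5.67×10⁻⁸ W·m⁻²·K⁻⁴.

P_net ≈ 2390 W

For a small grey body in a large enclosure: P_net = εσA(T_body⁴ − T_wall⁴).
A = 4πr² = 0.005542 m²; T_body⁴ − T_wall⁴ = 1.476×10¹³ − 3.421×10¹² = 1.134×10¹³ K⁴.
|P_net| = 0.67·5.67×10⁻⁸·0.005542·1.134×10¹³.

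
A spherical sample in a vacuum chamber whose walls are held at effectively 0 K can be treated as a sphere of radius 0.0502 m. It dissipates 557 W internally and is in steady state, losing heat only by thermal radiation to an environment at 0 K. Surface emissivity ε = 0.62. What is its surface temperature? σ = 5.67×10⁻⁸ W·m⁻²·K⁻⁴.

Steady state: internal power = radiated power, P = εσA T⁴.
Radiating area A = 4πr² = 0.03167 m².
T⁴ = P/(εσA) = 557/(0.62·5.67×10⁻⁸·0.03167) = 5.003×10¹¹ K⁴.
T = (5.003×10¹¹)^(1/4).

T ≈ 841 K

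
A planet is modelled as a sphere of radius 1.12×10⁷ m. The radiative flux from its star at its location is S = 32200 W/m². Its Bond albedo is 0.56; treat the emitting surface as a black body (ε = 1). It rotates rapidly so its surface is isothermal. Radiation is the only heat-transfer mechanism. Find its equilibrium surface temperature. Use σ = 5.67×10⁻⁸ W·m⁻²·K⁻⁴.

T ≈ 500 K

At equilibrium, absorbed power = emitted power.
Absorbing cross-section = πr² = 3.941×10¹⁴ m²; emitting surface = 4πr² = 1.576×10¹⁵ m² (ratio 4).
(1−a)S·A_cross = εσ·A_surf·T⁴  ⇒  T⁴ = (1−a)S/(4σ).
T⁴ = 0.440·32200/(4·5.67×10⁻⁸) = 6.247×10¹⁰ K⁴.
T = (6.247×10¹⁰)^(1/4).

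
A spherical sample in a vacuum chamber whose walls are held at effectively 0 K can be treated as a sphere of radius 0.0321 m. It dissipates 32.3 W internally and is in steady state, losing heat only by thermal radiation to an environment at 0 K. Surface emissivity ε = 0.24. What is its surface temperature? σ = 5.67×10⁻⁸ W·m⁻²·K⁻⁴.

T ≈ 654 K

Steady state: internal power = radiated power, P = εσA T⁴.
Radiating area A = 4πr² = 0.01295 m².
T⁴ = P/(εσA) = 32.3/(0.24·5.67×10⁻⁸·0.01295) = 1.833×10¹¹ K⁴.
T = (1.833×10¹¹)^(1/4).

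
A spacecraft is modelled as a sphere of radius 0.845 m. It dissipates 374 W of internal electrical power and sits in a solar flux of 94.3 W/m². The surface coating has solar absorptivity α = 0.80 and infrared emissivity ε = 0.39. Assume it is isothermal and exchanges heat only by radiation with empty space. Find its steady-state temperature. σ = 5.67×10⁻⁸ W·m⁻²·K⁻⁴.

At steady state, absorbed solar power + internal power = radiated power.
Absorbed: α·S·A_cross = 0.80·94.3·2.243 = 169.2 W (cross-section πr²).
Total input = 169.2 + 374 = 543.2 W.
Radiated: εσ·A_surf·T⁴ with A_surf = 4πr² = 8.973 m².
T⁴ = 543.2/(0.39·5.67×10⁻⁸·8.973) = 2.738×10⁹ K⁴.

T ≈ 229 K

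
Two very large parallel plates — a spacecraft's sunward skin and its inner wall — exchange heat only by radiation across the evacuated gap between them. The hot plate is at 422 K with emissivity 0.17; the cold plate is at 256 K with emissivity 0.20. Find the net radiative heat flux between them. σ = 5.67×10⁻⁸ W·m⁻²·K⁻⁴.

q ≈ 157 W/m²

For two infinite grey parallel plates, q = σ(T₁⁴ − T₂⁴)/(1/ε₁ + 1/ε₂ − 1).
T₁⁴ − T₂⁴ = 3.171×10¹⁰ − 4.295×10⁹ = 2.742×10¹⁰ K⁴.
1/ε₁ + 1/ε₂ − 1 = 5.882 + 5.000 − 1 = 9.882.
q = 5.67×10⁻⁸ × 2.742×10¹⁰ / 9.882.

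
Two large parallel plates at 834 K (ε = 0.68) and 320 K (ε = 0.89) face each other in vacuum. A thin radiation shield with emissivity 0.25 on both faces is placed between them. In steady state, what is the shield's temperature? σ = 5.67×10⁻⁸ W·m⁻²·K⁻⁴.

T_s ≈ 698 K

In steady state the net flux on the hot side equals that on the cold side.
σ(T₁⁴−T_s⁴)/D₁ = σ(T_s⁴−T₂⁴)/D₂, with D₁ = 1/ε₁+1/ε_s−1 = 4.471, D₂ = 1/ε_s+1/ε₂−1 = 4.124.
Solve for T_s⁴: T_s⁴ = (D₂·T₁⁴ + D₁·T₂⁴)/(D₁+D₂) = 2.376×10¹¹ K⁴.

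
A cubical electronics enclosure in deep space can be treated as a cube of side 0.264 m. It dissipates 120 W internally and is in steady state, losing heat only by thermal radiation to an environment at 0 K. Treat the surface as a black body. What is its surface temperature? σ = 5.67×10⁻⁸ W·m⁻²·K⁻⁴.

T ≈ 267 K

Steady state: internal power = radiated power, P = εσA T⁴.
Radiating area A = 6L² = 0.4182 m².
T⁴ = P/(εσA) = 120/(1.0·5.67×10⁻⁸·0.4182) = 5.061×10⁹ K⁴.
T = (5.061×10⁹)^(1/4).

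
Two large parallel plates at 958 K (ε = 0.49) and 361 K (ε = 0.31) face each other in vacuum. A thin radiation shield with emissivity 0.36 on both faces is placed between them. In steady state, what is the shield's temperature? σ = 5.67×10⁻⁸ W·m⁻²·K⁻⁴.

In steady state the net flux on the hot side equals that on the cold side.
σ(T₁⁴−T_s⁴)/D₁ = σ(T_s⁴−T₂⁴)/D₂, with D₁ = 1/ε₁+1/ε_s−1 = 3.819, D₂ = 1/ε_s+1/ε₂−1 = 5.004.
Solve for T_s⁴: T_s⁴ = (D₂·T₁⁴ + D₁·T₂⁴)/(D₁+D₂) = 4.851×10¹¹ K⁴.

T_s ≈ 835 K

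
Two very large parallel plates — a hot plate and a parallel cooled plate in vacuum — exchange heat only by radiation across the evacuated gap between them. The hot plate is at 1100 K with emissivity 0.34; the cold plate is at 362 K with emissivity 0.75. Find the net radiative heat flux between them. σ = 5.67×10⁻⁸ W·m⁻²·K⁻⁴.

q ≈ 25100 W/m²

For two infinite grey parallel plates, q = σ(T₁⁴ − T₂⁴)/(1/ε₁ + 1/ε₂ − 1).
T₁⁴ − T₂⁴ = 1.464×10¹² − 1.717×10¹⁰ = 1.447×10¹² K⁴.
1/ε₁ + 1/ε₂ − 1 = 2.941 + 1.333 − 1 = 3.275.
q = 5.67×10⁻⁸ × 1.447×10¹² / 3.275.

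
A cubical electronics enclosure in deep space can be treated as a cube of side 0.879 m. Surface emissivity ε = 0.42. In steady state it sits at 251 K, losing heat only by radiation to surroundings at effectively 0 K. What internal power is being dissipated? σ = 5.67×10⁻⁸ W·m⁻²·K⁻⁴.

P ≈ 438 W

Steady state: P = εσA T⁴.
A = 6L² = 4.636 m²; T⁴ = (251)⁴ = 3.969×10⁹ K⁴.
P = 0.42 × 5.67×10⁻⁸ × 4.636 × 3.969×10⁹.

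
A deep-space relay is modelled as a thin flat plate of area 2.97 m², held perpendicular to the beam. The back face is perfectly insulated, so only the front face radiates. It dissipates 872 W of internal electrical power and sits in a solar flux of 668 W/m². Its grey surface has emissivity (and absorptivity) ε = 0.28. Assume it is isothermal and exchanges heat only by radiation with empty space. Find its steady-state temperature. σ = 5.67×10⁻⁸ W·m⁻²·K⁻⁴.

At steady state, absorbed solar power + internal power = radiated power.
Absorbed: α·S·A_cross = 0.28·668·2.970 = 555.5 W (cross-section A).
Total input = 555.5 + 872 = 1428 W.
Radiated: εσ·A_surf·T⁴ with A_surf = A = 2.970 m².
T⁴ = 1428/(0.28·5.67×10⁻⁸·2.970) = 3.027×10¹⁰ K⁴.

T ≈ 417 K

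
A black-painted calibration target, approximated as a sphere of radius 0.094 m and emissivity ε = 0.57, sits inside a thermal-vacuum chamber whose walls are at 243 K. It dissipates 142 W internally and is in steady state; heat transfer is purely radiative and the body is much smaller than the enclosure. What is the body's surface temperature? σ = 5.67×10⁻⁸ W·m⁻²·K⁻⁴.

For a small grey body in a large enclosure, net radiated power = εσA(T⁴ − T_w⁴).
Steady state: P = εσA(T⁴ − T_w⁴) with A = 4πr² = 0.1110 m².
T⁴ = P/(εσA) + T_w⁴ = 142/(0.57·5.67×10⁻⁸·0.1110) + (243)⁴
    = 3.957×10¹⁰ + 3.487×10⁹ = 4.306×10¹⁰ K⁴.

T ≈ 456 K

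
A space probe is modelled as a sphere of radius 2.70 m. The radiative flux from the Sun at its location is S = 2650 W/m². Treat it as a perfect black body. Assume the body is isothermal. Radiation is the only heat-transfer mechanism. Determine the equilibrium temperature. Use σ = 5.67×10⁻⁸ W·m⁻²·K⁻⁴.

T ≈ 329 K

At equilibrium, absorbed power = emitted power.
Absorbing cross-section = πr² = 22.90 m²; emitting surface = 4πr² = 91.61 m² (ratio 4).
S·A_cross = εσ·A_surf·T⁴  ⇒  T⁴ = S/(4σ).
T⁴ = 1.00·2650/(4·5.67×10⁻⁸) = 1.168×10¹⁰ K⁴.
T = (1.168×10¹⁰)^(1/4).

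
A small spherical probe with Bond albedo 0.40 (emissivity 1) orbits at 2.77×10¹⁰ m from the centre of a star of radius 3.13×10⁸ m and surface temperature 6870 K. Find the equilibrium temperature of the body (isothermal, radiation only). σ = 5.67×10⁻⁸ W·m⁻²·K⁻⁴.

The star's surface emits σT_*⁴; at distance d the flux is S = σT_*⁴(R_*/d)².
S = 5.67×10⁻⁸·(6870)⁴·(3.13×10⁸/2.77×10¹⁰)² = 16130 W/m².
For an isothermal sphere T⁴ = (1−a)S/(4σ) = 4.266×10¹⁰ K⁴.

T ≈ 454 K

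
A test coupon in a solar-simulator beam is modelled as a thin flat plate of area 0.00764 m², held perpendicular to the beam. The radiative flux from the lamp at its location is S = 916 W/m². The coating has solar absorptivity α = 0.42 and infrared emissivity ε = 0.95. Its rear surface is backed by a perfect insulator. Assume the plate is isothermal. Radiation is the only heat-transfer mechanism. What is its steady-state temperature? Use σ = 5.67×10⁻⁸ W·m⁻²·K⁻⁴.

T ≈ 291 K

At equilibrium, absorbed power = emitted power.
Absorbing cross-section = A = 0.007640 m²; emitting surface = A = 0.007640 m² (ratio 1).
αS·A_cross = εσ·A_surf·T⁴  ⇒  T⁴ = αS/(ε·1σ).
T⁴ = 0.420·916/(0.95·1·5.67×10⁻⁸) = 7.142×10⁹ K⁴.
T = (7.142×10⁹)^(1/4).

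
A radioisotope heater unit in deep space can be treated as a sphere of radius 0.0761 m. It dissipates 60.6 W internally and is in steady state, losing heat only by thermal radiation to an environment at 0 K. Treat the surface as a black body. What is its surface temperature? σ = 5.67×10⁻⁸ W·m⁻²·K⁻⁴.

T ≈ 348 K

Steady state: internal power = radiated power, P = εσA T⁴.
Radiating area A = 4πr² = 0.07277 m².
T⁴ = P/(εσA) = 60.6/(1.0·5.67×10⁻⁸·0.07277) = 1.469×10¹⁰ K⁴.
T = (1.469×10¹⁰)^(1/4).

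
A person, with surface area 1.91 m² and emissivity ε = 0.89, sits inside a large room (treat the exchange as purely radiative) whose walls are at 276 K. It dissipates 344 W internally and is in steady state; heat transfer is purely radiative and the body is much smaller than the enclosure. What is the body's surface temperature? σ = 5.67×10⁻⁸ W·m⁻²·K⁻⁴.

For a small grey body in a large enclosure, net radiated power = εσA(T⁴ − T_w⁴).
Steady state: P = εσA(T⁴ − T_w⁴) with A = 1.91 m².
T⁴ = P/(εσA) + T_w⁴ = 344/(0.89·5.67×10⁻⁸·1.910) + (276)⁴
    = 3.569×10⁹ + 5.803×10⁹ = 9.372×10⁹ K⁴.

T ≈ 311 K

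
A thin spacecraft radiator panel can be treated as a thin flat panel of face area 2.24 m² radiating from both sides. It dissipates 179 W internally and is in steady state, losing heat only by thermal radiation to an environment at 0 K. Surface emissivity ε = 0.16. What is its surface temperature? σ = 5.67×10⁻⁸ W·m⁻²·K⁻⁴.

T ≈ 258 K

Steady state: internal power = radiated power, P = εσA T⁴.
Radiating area A = 2·2.24 = 4.480 m².
T⁴ = P/(εσA) = 179/(0.16·5.67×10⁻⁸·4.480) = 4.404×10⁹ K⁴.
T = (4.404×10⁹)^(1/4).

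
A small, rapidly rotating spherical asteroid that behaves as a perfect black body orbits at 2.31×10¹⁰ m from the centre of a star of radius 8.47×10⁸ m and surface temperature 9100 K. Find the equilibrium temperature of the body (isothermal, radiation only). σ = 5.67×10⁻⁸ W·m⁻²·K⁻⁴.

T ≈ 1230 K

The star's surface emits σT_*⁴; at distance d the flux is S = σT_*⁴(R_*/d)².
S = 5.67×10⁻⁸·(9100)⁴·(8.47×10⁸/2.31×10¹⁰)² = 5.227×10⁵ W/m².
For an isothermal sphere T⁴ = (1−a)S/(4σ) = 2.305×10¹² K⁴.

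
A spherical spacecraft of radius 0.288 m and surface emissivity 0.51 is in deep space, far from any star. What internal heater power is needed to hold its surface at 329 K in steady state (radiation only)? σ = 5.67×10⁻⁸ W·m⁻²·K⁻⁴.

P ≈ 353 W

P = εσ·4πr²·T⁴.
4πr² = 1.042 m²; T⁴ = 1.172×10¹⁰ K⁴.
P = 0.51·5.67×10⁻⁸·1.042·1.172×10¹⁰.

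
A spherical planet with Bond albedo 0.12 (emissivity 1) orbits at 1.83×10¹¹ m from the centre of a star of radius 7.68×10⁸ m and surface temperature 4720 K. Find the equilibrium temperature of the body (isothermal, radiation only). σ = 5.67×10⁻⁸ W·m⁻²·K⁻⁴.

The star's surface emits σT_*⁴; at distance d the flux is S = σT_*⁴(R_*/d)².
S = 5.67×10⁻⁸·(4720)⁴·(7.68×10⁸/1.83×10¹¹)² = 495.6 W/m².
For an isothermal sphere T⁴ = (1−a)S/(4σ) = 1.923×10⁹ K⁴.

T ≈ 209 K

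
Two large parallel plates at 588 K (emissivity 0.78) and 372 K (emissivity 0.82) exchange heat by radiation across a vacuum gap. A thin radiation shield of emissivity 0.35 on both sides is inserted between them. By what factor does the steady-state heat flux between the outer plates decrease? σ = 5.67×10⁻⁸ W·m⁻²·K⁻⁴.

Without shield: q₀ = σΔ(T⁴)/(1/ε₁+1/ε₂−1) with denominator 1.502.
With shield the two gaps are in series; the resistances add: (1/ε₁+1/ε_s−1)+(1/ε_s+1/ε₂−1) = 3.139+3.077 = 6.216.
Heat-flux ratio q₀/q = 6.216/1.502.

factor ≈ 4.14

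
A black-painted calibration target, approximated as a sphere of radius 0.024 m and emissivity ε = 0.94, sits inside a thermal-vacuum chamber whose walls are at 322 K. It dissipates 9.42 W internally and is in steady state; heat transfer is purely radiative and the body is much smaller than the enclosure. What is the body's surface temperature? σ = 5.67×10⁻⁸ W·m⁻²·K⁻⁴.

For a small grey body in a large enclosure, net radiated power = εσA(T⁴ − T_w⁴).
Steady state: P = εσA(T⁴ − T_w⁴) with A = 4πr² = 0.007238 m².
T⁴ = P/(εσA) + T_w⁴ = 9.42/(0.94·5.67×10⁻⁸·0.007238) + (322)⁴
    = 2.442×10¹⁰ + 1.075×10¹⁰ = 3.517×10¹⁰ K⁴.

T ≈ 433 K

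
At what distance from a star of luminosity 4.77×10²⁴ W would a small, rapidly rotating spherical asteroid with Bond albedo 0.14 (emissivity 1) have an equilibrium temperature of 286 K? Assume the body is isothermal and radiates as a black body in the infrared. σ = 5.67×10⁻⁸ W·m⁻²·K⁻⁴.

For an isothermal black-emitting sphere, (1−a)S·πr² = σ·4πr²·T⁴ ⇒ S = 4σT⁴/(1−a).
S = 4·5.67×10⁻⁸·(286)⁴/0.860 = 1764 W/m².
Flux falls as S = L/(4πd²), so d = √(L/(4πS)) = √(4.77×10²⁴/(4π·1764)).

d ≈ 1.47×10¹⁰ m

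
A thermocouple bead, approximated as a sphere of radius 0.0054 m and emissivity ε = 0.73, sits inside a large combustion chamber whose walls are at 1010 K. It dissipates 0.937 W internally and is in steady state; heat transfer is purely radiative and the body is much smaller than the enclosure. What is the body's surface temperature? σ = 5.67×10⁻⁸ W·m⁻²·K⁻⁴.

For a small grey body in a large enclosure, net radiated power = εσA(T⁴ − T_w⁴).
Steady state: P = εσA(T⁴ − T_w⁴) with A = 4πr² = 3.664×10⁻⁴ m².
T⁴ = P/(εσA) + T_w⁴ = 0.937/(0.73·5.67×10⁻⁸·3.664×10⁻⁴) + (1010)⁴
    = 6.178×10¹⁰ + 1.041×10¹² = 1.102×10¹² K⁴.

T ≈ 1020 K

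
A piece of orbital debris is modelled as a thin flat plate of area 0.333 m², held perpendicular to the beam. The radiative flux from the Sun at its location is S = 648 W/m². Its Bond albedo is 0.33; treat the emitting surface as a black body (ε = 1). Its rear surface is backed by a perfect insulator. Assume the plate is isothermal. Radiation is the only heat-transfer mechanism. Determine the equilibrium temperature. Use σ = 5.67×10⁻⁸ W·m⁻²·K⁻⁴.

At equilibrium, absorbed power = emitted power.
Absorbing cross-section = A = 0.3330 m²; emitting surface = A = 0.3330 m² (ratio 1).
(1−a)S·A_cross = εσ·A_surf·T⁴  ⇒  T⁴ = (1−a)S/(1σ).
T⁴ = 0.670·648/(1·5.67×10⁻⁸) = 7.657×10⁹ K⁴.
T = (7.657×10⁹)^(1/4).

T ≈ 296 K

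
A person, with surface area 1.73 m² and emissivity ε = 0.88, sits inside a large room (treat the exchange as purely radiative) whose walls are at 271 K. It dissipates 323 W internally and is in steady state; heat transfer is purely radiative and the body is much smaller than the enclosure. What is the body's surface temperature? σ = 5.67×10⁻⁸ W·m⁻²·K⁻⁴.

For a small grey body in a large enclosure, net radiated power = εσA(T⁴ − T_w⁴).
Steady state: P = εσA(T⁴ − T_w⁴) with A = 1.73 m².
T⁴ = P/(εσA) + T_w⁴ = 323/(0.88·5.67×10⁻⁸·1.730) + (271)⁴
    = 3.742×10⁹ + 5.394×10⁹ = 9.135×10⁹ K⁴.

T ≈ 309 K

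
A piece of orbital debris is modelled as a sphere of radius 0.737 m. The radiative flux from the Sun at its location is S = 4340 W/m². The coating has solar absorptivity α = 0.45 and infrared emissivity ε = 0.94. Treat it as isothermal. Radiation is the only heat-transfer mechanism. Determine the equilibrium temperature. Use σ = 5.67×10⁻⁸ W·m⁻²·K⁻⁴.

T ≈ 309 K

At equilibrium, absorbed power = emitted power.
Absorbing cross-section = πr² = 1.706 m²; emitting surface = 4πr² = 6.826 m² (ratio 4).
αS·A_cross = εσ·A_surf·T⁴  ⇒  T⁴ = αS/(ε·4σ).
T⁴ = 0.450·4340/(0.94·4·5.67×10⁻⁸) = 9.161×10⁹ K⁴.
T = (9.161×10⁹)^(1/4).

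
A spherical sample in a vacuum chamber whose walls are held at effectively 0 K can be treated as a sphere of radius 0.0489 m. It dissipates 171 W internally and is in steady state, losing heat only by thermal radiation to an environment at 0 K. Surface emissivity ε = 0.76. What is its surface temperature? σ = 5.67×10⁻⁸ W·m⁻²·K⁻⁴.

T ≈ 603 K

Steady state: internal power = radiated power, P = εσA T⁴.
Radiating area A = 4πr² = 0.03005 m².
T⁴ = P/(εσA) = 171/(0.76·5.67×10⁻⁸·0.03005) = 1.321×10¹¹ K⁴.
T = (1.321×10¹¹)^(1/4).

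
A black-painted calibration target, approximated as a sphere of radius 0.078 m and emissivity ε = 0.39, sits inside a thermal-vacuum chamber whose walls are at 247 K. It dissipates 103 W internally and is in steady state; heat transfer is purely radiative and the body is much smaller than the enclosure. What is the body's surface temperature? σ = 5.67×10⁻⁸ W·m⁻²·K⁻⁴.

For a small grey body in a large enclosure, net radiated power = εσA(T⁴ − T_w⁴).
Steady state: P = εσA(T⁴ − T_w⁴) with A = 4πr² = 0.07645 m².
T⁴ = P/(εσA) + T_w⁴ = 103/(0.39·5.67×10⁻⁸·0.07645) + (247)⁴
    = 6.092×10¹⁰ + 3.722×10⁹ = 6.465×10¹⁰ K⁴.

T ≈ 504 K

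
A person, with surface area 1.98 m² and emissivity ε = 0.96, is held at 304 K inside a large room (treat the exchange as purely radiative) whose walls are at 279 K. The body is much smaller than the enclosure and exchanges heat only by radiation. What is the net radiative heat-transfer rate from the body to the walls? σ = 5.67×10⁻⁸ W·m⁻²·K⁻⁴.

P_net ≈ 267 W

For a small grey body in a large enclosure: P_net = εσA(T_body⁴ − T_wall⁴).
A = 1.98 m²; T_body⁴ − T_wall⁴ = 8.541×10⁹ − 6.059×10⁹ = 2.481×10⁹ K⁴.
|P_net| = 0.96·5.67×10⁻⁸·1.980·2.481×10⁹.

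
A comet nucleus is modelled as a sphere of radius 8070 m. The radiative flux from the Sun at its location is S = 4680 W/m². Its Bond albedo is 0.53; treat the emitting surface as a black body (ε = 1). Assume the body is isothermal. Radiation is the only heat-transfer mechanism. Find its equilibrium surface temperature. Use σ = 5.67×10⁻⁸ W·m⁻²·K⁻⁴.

T ≈ 314 K

At equilibrium, absorbed power = emitted power.
Absorbing cross-section = πr² = 2.046×10⁸ m²; emitting surface = 4πr² = 8.184×10⁸ m² (ratio 4).
(1−a)S·A_cross = εσ·A_surf·T⁴  ⇒  T⁴ = (1−a)S/(4σ).
T⁴ = 0.470·4680/(4·5.67×10⁻⁸) = 9.698×10⁹ K⁴.
T = (9.698×10⁹)^(1/4).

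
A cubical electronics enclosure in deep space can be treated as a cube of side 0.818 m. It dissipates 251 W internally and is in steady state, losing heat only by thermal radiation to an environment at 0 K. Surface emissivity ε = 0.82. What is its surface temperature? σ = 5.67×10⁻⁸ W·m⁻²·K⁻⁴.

Steady state: internal power = radiated power, P = εσA T⁴.
Radiating area A = 6L² = 4.015 m².
T⁴ = P/(εσA) = 251/(0.82·5.67×10⁻⁸·4.015) = 1.345×10⁹ K⁴.
T = (1.345×10⁹)^(1/4).

T ≈ 191 K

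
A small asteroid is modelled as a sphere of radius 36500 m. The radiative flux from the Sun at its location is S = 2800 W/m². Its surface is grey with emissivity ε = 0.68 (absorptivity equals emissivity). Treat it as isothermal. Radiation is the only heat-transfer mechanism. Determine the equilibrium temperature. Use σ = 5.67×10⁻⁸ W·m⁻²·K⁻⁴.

T ≈ 333 K

At equilibrium, absorbed power = emitted power.
Absorbing cross-section = πr² = 4.185×10⁹ m²; emitting surface = 4πr² = 1.674×10¹⁰ m² (ratio 4).
εS·A_cross = εσ·A_surf·T⁴  ⇒  T⁴ = S/(4σ)   (ε cancels).
T⁴ = 2800/(4·5.67×10⁻⁸) = 1.235×10¹⁰ K⁴.
T = (1.235×10¹⁰)^(1/4).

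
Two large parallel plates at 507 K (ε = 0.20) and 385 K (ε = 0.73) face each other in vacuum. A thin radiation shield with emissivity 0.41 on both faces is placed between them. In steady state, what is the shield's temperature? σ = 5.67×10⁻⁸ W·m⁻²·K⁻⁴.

In steady state the net flux on the hot side equals that on the cold side.
σ(T₁⁴−T_s⁴)/D₁ = σ(T_s⁴−T₂⁴)/D₂, with D₁ = 1/ε₁+1/ε_s−1 = 6.439, D₂ = 1/ε_s+1/ε₂−1 = 2.809.
Solve for T_s⁴: T_s⁴ = (D₂·T₁⁴ + D₁·T₂⁴)/(D₁+D₂) = 3.537×10¹⁰ K⁴.

T_s ≈ 434 K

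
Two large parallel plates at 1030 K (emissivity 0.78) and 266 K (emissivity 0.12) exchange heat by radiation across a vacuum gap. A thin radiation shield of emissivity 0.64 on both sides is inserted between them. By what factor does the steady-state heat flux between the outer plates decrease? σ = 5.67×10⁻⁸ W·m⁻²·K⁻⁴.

factor ≈ 1.25

Without shield: q₀ = σΔ(T⁴)/(1/ε₁+1/ε₂−1) with denominator 8.615.
With shield the two gaps are in series; the resistances add: (1/ε₁+1/ε_s−1)+(1/ε_s+1/ε₂−1) = 1.845+8.896 = 10.74.
Heat-flux ratio q₀/q = 10.74/8.615.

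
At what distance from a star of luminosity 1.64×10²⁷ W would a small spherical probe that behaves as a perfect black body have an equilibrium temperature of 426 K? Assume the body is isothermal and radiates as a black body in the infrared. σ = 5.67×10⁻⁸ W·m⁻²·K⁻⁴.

For an isothermal black-emitting sphere, (1−a)S·πr² = σ·4πr²·T⁴ ⇒ S = 4σT⁴/(1−a).
S = 4·5.67×10⁻⁸·(426)⁴/1.00 = 7469 W/m².
Flux falls as S = L/(4πd²), so d = √(L/(4πS)) = √(1.64×10²⁷/(4π·7469)).

d ≈ 1.32×10¹¹ m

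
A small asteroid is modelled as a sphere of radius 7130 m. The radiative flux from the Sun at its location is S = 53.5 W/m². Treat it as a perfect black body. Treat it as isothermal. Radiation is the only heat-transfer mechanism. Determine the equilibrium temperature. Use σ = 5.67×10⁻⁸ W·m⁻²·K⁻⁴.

T ≈ 124 K

At equilibrium, absorbed power = emitted power.
Absorbing cross-section = πr² = 1.597×10⁸ m²; emitting surface = 4πr² = 6.388×10⁸ m² (ratio 4).
S·A_cross = εσ·A_surf·T⁴  ⇒  T⁴ = S/(4σ).
T⁴ = 1.00·53.5/(4·5.67×10⁻⁸) = 2.359×10⁸ K⁴.
T = (2.359×10⁸)^(1/4).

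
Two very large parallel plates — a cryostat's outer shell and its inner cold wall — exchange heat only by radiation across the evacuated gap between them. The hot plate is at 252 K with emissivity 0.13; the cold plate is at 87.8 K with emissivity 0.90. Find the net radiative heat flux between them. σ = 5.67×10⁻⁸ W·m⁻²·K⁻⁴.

For two infinite grey parallel plates, q = σ(T₁⁴ − T₂⁴)/(1/ε₁ + 1/ε₂ − 1).
T₁⁴ − T₂⁴ = 4.033×10⁹ − 5.943×10⁷ = 3.973×10⁹ K⁴.
1/ε₁ + 1/ε₂ − 1 = 7.692 + 1.111 − 1 = 7.803.
q = 5.67×10⁻⁸ × 3.973×10⁹ / 7.803.

q ≈ 28.9 W/m²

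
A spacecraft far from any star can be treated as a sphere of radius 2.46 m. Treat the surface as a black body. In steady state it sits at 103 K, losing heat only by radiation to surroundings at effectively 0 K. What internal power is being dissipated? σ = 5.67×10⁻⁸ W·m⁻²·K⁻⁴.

P ≈ 485 W

Steady state: P = εσA T⁴.
A = 4πr² = 76.05 m²; T⁴ = (103)⁴ = 1.126×10⁸ K⁴.
P = 1.0 × 5.67×10⁻⁸ × 76.05 × 1.126×10⁸.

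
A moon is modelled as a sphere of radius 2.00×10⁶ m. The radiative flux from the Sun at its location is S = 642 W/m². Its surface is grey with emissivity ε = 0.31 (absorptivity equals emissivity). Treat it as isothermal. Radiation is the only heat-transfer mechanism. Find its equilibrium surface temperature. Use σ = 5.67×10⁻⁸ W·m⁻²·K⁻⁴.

At equilibrium, absorbed power = emitted power.
Absorbing cross-section = πr² = 1.257×10¹³ m²; emitting surface = 4πr² = 5.027×10¹³ m² (ratio 4).
εS·A_cross = εσ·A_surf·T⁴  ⇒  T⁴ = S/(4σ)   (ε cancels).
T⁴ = 642/(4·5.67×10⁻⁸) = 2.831×10⁹ K⁴.
T = (2.831×10⁹)^(1/4).

T ≈ 231 K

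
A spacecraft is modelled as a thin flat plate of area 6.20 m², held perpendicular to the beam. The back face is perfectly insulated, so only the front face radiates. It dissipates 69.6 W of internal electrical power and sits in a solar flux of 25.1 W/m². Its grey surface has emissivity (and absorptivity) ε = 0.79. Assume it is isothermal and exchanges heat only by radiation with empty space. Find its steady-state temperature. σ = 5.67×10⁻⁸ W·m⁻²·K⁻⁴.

T ≈ 162 K

At steady state, absorbed solar power + internal power = radiated power.
Absorbed: α·S·A_cross = 0.79·25.1·6.200 = 122.9 W (cross-section A).
Total input = 122.9 + 69.6 = 192.5 W.
Radiated: εσ·A_surf·T⁴ with A_surf = A = 6.200 m².
T⁴ = 192.5/(0.79·5.67×10⁻⁸·6.200) = 6.933×10⁸ K⁴.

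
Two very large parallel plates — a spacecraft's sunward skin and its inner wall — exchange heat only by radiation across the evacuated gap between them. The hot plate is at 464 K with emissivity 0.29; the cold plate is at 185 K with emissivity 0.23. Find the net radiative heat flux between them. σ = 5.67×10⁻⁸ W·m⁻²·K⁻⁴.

For two infinite grey parallel plates, q = σ(T₁⁴ − T₂⁴)/(1/ε₁ + 1/ε₂ − 1).
T₁⁴ − T₂⁴ = 4.635×10¹⁰ − 1.171×10⁹ = 4.518×10¹⁰ K⁴.
1/ε₁ + 1/ε₂ − 1 = 3.448 + 4.348 − 1 = 6.796.
q = 5.67×10⁻⁸ × 4.518×10¹⁰ / 6.796.

q ≈ 377 W/m²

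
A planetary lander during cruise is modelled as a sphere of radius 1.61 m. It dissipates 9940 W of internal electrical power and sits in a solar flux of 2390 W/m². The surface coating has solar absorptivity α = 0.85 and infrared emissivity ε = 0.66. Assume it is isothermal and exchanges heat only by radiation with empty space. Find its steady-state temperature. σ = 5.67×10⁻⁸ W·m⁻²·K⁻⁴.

T ≈ 384 K

At steady state, absorbed solar power + internal power = radiated power.
Absorbed: α·S·A_cross = 0.85·2390·8.143 = 16540 W (cross-section πr²).
Total input = 16540 + 9940 = 26480 W.
Radiated: εσ·A_surf·T⁴ with A_surf = 4πr² = 32.57 m².
T⁴ = 26480/(0.66·5.67×10⁻⁸·32.57) = 2.173×10¹⁰ K⁴.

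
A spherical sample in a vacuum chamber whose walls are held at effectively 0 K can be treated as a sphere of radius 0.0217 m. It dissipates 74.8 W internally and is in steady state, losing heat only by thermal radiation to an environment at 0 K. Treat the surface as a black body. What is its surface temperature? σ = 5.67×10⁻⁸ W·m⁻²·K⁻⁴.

T ≈ 687 K

Steady state: internal power = radiated power, P = εσA T⁴.
Radiating area A = 4πr² = 0.005917 m².
T⁴ = P/(εσA) = 74.8/(1.0·5.67×10⁻⁸·0.005917) = 2.229×10¹¹ K⁴.
T = (2.229×10¹¹)^(1/4).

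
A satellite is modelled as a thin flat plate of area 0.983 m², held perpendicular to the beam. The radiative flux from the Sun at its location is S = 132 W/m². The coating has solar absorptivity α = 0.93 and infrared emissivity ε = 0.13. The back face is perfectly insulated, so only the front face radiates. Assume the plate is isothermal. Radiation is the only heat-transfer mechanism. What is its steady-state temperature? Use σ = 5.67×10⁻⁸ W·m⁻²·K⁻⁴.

At equilibrium, absorbed power = emitted power.
Absorbing cross-section = A = 0.9830 m²; emitting surface = A = 0.9830 m² (ratio 1).
αS·A_cross = εσ·A_surf·T⁴  ⇒  T⁴ = αS/(ε·1σ).
T⁴ = 0.930·132/(0.13·1·5.67×10⁻⁸) = 1.665×10¹⁰ K⁴.
T = (1.665×10¹⁰)^(1/4).

T ≈ 359 K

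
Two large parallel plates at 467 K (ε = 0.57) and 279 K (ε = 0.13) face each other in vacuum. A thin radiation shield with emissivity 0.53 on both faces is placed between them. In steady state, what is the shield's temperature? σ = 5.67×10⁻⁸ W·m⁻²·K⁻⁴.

T_s ≈ 441 K

In steady state the net flux on the hot side equals that on the cold side.
σ(T₁⁴−T_s⁴)/D₁ = σ(T_s⁴−T₂⁴)/D₂, with D₁ = 1/ε₁+1/ε_s−1 = 2.641, D₂ = 1/ε_s+1/ε₂−1 = 8.579.
Solve for T_s⁴: T_s⁴ = (D₂·T₁⁴ + D₁·T₂⁴)/(D₁+D₂) = 3.779×10¹⁰ K⁴.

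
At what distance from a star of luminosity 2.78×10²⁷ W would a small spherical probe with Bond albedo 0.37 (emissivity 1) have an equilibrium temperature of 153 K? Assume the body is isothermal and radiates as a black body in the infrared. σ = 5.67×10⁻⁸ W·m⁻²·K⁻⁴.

d ≈ 1.06×10¹² m

For an isothermal black-emitting sphere, (1−a)S·πr² = σ·4πr²·T⁴ ⇒ S = 4σT⁴/(1−a).
S = 4·5.67×10⁻⁸·(153)⁴/0.630 = 197.3 W/m².
Flux falls as S = L/(4πd²), so d = √(L/(4πS)) = √(2.78×10²⁷/(4π·197.3)).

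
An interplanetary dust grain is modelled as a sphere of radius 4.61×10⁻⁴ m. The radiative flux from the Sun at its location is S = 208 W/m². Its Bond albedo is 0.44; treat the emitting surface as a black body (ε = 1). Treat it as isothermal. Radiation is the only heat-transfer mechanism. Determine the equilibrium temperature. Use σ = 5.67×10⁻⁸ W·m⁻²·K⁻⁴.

At equilibrium, absorbed power = emitted power.
Absorbing cross-section = πr² = 6.677×10⁻⁷ m²; emitting surface = 4πr² = 2.671×10⁻⁶ m² (ratio 4).
(1−a)S·A_cross = εσ·A_surf·T⁴  ⇒  T⁴ = (1−a)S/(4σ).
T⁴ = 0.560·208/(4·5.67×10⁻⁸) = 5.136×10⁸ K⁴.
T = (5.136×10⁸)^(1/4).

T ≈ 151 K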